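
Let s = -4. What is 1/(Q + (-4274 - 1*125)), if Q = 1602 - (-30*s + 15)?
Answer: -1/2932 ≈ -0.00034106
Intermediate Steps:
Q = 1467 (Q = 1602 - (-30*(-4) + 15) = 1602 - (120 + 15) = 1602 - 1*135 = 1602 - 135 = 1467)
1/(Q + (-4274 - 1*125)) = 1/(1467 + (-4274 - 1*125)) = 1/(1467 + (-4274 - 125)) = 1/(1467 - 4399) = 1/(-2932) = -1/2932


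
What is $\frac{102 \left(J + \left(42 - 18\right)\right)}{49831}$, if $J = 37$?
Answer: $\frac{6222}{49831} \approx 0.12486$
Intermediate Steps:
$\frac{102 \left(J + \left(42 - 18\right)\right)}{49831} = \frac{102 \left(37 + \left(42 - 18\right)\right)}{49831} = 102 \left(37 + \left(42 - 18\right)\right) \frac{1}{49831} = 102 \left(37 + 24\right) \frac{1}{49831} = 102 \cdot 61 \cdot \frac{1}{49831} = 6222 \cdot \frac{1}{49831} = \frac{6222}{49831}$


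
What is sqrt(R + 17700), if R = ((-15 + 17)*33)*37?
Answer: 3*sqrt(2238) ≈ 141.92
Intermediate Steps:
R = 2442 (R = (2*33)*37 = 66*37 = 2442)
sqrt(R + 17700) = sqrt(2442 + 17700) = sqrt(20142) = 3*sqrt(2238)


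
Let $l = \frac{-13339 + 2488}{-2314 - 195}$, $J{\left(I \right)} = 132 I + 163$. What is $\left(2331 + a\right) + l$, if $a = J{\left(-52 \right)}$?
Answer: $- \frac{10953479}{2509} \approx -4365.7$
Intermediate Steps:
$J{\left(I \right)} = 163 + 132 I$
$a = -6701$ ($a = 163 + 132 \left(-52\right) = 163 - 6864 = -6701$)
$l = \frac{10851}{2509}$ ($l = - \frac{10851}{-2509} = \left(-10851\right) \left(- \frac{1}{2509}\right) = \frac{10851}{2509} \approx 4.3248$)
$\left(2331 + a\right) + l = \left(2331 - 6701\right) + \frac{10851}{2509} = -4370 + \frac{10851}{2509} = - \frac{10953479}{2509}$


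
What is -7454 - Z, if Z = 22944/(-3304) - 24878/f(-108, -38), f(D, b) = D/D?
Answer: 7198980/413 ≈ 17431.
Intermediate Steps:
f(D, b) = 1
Z = -10277482/413 (Z = 22944/(-3304) - 24878/1 = 22944*(-1/3304) - 24878*1 = -2868/413 - 24878 = -10277482/413 ≈ -24885.)
-7454 - Z = -7454 - 1*(-10277482/413) = -7454 + 10277482/413 = 7198980/413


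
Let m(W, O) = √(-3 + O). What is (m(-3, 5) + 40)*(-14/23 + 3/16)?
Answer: -775/46 - 155*√2/368 ≈ -17.443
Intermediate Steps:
(m(-3, 5) + 40)*(-14/23 + 3/16) = (√(-3 + 5) + 40)*(-14/23 + 3/16) = (√2 + 40)*(-14*1/23 + 3*(1/16)) = (40 + √2)*(-14/23 + 3/16) = (40 + √2)*(-155/368) = -775/46 - 155*√2/368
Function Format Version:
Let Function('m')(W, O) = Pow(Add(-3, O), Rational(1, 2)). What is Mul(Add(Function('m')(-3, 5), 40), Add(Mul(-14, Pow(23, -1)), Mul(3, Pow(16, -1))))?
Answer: Add(Rational(-775, 46), Mul(Rational(-155, 368), Pow(2, Rational(1, 2)))) ≈ -17.443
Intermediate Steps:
Mul(Add(Function('m')(-3, 5), 40), Add(Mul(-14, Pow(23, -1)), Mul(3, Pow(16, -1)))) = Mul(Add(Pow(Add(-3, 5), Rational(1, 2)), 40), Add(Mul(-14, Pow(23, -1)), Mul(3, Pow(16, -1)))) = Mul(Add(Pow(2, Rational(1, 2)), 40), Add(Mul(-14, Rational(1, 23)), Mul(3, Rational(1, 16)))) = Mul(Add(40, Pow(2, Rational(1, 2))), Add(Rational(-14, 23), Rational(3, 16))) = Mul(Add(40, Pow(2, Rational(1, 2))), Rational(-155, 368)) = Add(Rational(-775, 46), Mul(Rational(-155, 368), Pow(2, Rational(1, 2))))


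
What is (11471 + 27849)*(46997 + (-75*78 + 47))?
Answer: 1619748080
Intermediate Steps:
(11471 + 27849)*(46997 + (-75*78 + 47)) = 39320*(46997 + (-5850 + 47)) = 39320*(46997 - 5803) = 39320*41194 = 1619748080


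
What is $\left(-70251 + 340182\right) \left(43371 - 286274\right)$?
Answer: $-65567049693$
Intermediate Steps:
$\left(-70251 + 340182\right) \left(43371 - 286274\right) = 269931 \left(-242903\right) = -65567049693$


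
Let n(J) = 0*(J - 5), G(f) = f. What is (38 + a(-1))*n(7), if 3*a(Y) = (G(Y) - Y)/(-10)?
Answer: 0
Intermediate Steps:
n(J) = 0 (n(J) = 0*(-5 + J) = 0)
a(Y) = 0 (a(Y) = ((Y - Y)/(-10))/3 = (0*(-⅒))/3 = (⅓)*0 = 0)
(38 + a(-1))*n(7) = (38 + 0)*0 = 38*0 = 0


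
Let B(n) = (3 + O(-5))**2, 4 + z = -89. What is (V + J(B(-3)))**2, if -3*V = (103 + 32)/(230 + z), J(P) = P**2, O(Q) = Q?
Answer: 4609609/18769 ≈ 245.60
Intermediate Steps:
z = -93 (z = -4 - 89 = -93)
B(n) = 4 (B(n) = (3 - 5)**2 = (-2)**2 = 4)
V = -45/137 (V = -(103 + 32)/(3*(230 - 93)) = -45/137 ≈ -0.32847)
(V + J(B(-3)))**2 = (-45/137 + 4**2)**2 = (-45/137 + 16)**2 = (2147/137)**2 = 4609609/18769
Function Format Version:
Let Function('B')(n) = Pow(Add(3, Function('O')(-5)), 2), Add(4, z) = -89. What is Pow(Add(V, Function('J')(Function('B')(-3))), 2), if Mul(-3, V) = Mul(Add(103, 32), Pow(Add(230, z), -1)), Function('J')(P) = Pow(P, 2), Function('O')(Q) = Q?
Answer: Rational(4609609, 18769) ≈ 245.60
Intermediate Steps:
z = -93 (z = Add(-4, -89) = -93)
Function('B')(n) = 4 (Function('B')(n) = Pow(Add(3, -5), 2) = Pow(-2, 2) = 4)
V = Rational(-45, 137) (V = Mul(Rational(-1, 3), Mul(Add(103, 32), Pow(Add(230, -93), -1))) = Mul(Rational(-1, 3), Mul(135, Pow(137, -1))) = Mul(Rational(-1, 3), Mul(135, Rational(1, 137))) = Mul(Rational(-1, 3), Rational(135, 137)) = Rational(-45, 137) ≈ -0.32847)
Pow(Add(V, Function('J')(Function('B')(-3))), 2) = Pow(Add(Rational(-45, 137), Pow(4, 2)), 2) = Pow(Add(Rational(-45, 137), 16), 2) = Pow(Rational(2147, 137), 2) = Rational(4609609, 18769)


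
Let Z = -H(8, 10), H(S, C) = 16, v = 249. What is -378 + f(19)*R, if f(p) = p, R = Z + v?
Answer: 4049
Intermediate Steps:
Z = -16 (Z = -1*16 = -16)
R = 233 (R = -16 + 249 = 233)
-378 + f(19)*R = -378 + 19*233 = -378 + 4427 = 4049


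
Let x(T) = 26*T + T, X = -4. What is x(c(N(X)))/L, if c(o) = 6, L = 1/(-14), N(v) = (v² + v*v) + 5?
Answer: -2268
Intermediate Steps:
N(v) = 5 + 2*v² (N(v) = (v² + v²) + 5 = 2*v² + 5 = 5 + 2*v²)
L = -1/14 ≈ -0.071429
x(T) = 27*T
x(c(N(X)))/L = (27*6)/(-1/14) = 162*(-14) = -2268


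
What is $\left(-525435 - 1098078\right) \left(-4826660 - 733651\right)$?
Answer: $9027237192543$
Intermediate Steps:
$\left(-525435 - 1098078\right) \left(-4826660 - 733651\right) = \left(-1623513\right) \left(-5560311\right) = 9027237192543$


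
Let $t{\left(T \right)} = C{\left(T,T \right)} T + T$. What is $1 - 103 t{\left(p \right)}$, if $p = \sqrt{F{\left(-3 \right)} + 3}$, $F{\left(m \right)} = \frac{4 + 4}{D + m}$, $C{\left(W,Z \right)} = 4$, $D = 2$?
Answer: $1 - 515 i \sqrt{5} \approx 1.0 - 1151.6 i$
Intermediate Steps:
$F{\left(m \right)} = \frac{8}{2 + m}$ ($F{\left(m \right)} = \frac{4 + 4}{2 + m} = \frac{8}{2 + m}$)
$p = i \sqrt{5}$ ($p = \sqrt{\frac{8}{2 - 3} + 3} = \sqrt{\frac{8}{-1} + 3} = \sqrt{8 \left(-1\right) + 3} = \sqrt{-8 + 3} = \sqrt{-5} = i \sqrt{5} \approx 2.2361 i$)
$t{\left(T \right)} = 5 T$ ($t{\left(T \right)} = 4 T + T = 5 T$)
$1 - 103 t{\left(p \right)} = 1 - 103 \cdot 5 i \sqrt{5} = 1 - 515 i \sqrt{5}$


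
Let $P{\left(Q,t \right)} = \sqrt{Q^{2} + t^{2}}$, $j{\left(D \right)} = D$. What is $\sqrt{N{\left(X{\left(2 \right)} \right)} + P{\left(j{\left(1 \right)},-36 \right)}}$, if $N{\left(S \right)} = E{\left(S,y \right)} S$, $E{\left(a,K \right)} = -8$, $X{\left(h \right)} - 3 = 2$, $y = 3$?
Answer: $\sqrt{-40 + \sqrt{1297}} \approx 1.9965 i$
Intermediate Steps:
$X{\left(h \right)} = 5$ ($X{\left(h \right)} = 3 + 2 = 5$)
$N{\left(S \right)} = - 8 S$
$\sqrt{N{\left(X{\left(2 \right)} \right)} + P{\left(j{\left(1 \right)},-36 \right)}} = \sqrt{\left(-8\right) 5 + \sqrt{1^{2} + \left(-36\right)^{2}}} = \sqrt{-40 + \sqrt{1 + 1296}} = \sqrt{-40 + \sqrt{1297}}$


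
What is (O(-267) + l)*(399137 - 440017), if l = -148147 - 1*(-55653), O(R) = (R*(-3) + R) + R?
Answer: 3770239760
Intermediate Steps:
O(R) = -R (O(R) = (-3*R + R) + R = -2*R + R = -R)
l = -92494 (l = -148147 + 55653 = -92494)
(O(-267) + l)*(399137 - 440017) = (-1*(-267) - 92494)*(399137 - 440017) = (267 - 92494)*(-40880) = -92227*(-40880) = 3770239760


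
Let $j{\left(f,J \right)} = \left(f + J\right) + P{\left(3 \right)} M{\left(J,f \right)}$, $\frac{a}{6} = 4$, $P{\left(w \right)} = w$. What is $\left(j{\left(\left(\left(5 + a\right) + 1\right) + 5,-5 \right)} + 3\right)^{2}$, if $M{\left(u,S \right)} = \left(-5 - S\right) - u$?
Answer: $5184$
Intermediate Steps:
$a = 24$ ($a = 6 \cdot 4 = 24$)
$M{\left(u,S \right)} = -5 - S - u$
$j{\left(f,J \right)} = -15 - 2 J - 2 f$ ($j{\left(f,J \right)} = \left(f + J\right) + 3 \left(-5 - f - J\right) = \left(J + f\right) + 3 \left(-5 - J - f\right) = \left(J + f\right) - \left(15 + 3 J + 3 f\right) = -15 - 2 J - 2 f$)
$\left(j{\left(\left(\left(5 + a\right) + 1\right) + 5,-5 \right)} + 3\right)^{2} = \left(\left(-15 - -10 - 2 \left(\left(\left(5 + 24\right) + 1\right) + 5\right)\right) + 3\right)^{2} = \left(\left(-15 + 10 - 2 \left(\left(29 + 1\right) + 5\right)\right) + 3\right)^{2} = \left(\left(-15 + 10 - 2 \left(30 + 5\right)\right) + 3\right)^{2} = \left(\left(-15 + 10 - 70\right) + 3\right)^{2} = \left(-75 + 3\right)^{2} = \left(-72\right)^{2} = 5184$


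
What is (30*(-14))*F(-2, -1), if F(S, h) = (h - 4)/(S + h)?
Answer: -700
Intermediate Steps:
F(S, h) = (-4 + h)/(S + h)
(30*(-14))*F(-2, -1) = (30*(-14))*((-4 - 1)/(-2 - 1)) = -420*(-5)/(-3) = -(-140)*(-5) = -420*5/3 = -700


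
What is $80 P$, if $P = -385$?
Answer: $-30800$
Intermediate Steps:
$80 P = 80 \left(-385\right) = -30800$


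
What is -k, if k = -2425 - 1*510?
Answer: 2935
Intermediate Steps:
k = -2935 (k = -2425 - 510 = -2935)
-k = -1*(-2935) = 2935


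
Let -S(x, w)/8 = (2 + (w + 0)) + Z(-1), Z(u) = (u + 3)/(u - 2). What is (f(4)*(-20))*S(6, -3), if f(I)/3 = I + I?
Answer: -6400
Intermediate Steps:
f(I) = 6*I (f(I) = 3*(I + I) = 3*(2*I) = 6*I)
Z(u) = (3 + u)/(-2 + u)
S(x, w) = -32/3 - 8*w (S(x, w) = -8*((2 + (w + 0)) + (3 - 1)/(-2 - 1)) = -8*((2 + w) + 2/(-3)) = -8*((2 + w) - ⅓*2) = -8*((2 + w) - ⅔) = -8*(4/3 + w) = -32/3 - 8*w)
(f(4)*(-20))*S(6, -3) = ((6*4)*(-20))*(-32/3 - 8*(-3)) = (24*(-20))*(-32/3 + 24) = -480*40/3 = -6400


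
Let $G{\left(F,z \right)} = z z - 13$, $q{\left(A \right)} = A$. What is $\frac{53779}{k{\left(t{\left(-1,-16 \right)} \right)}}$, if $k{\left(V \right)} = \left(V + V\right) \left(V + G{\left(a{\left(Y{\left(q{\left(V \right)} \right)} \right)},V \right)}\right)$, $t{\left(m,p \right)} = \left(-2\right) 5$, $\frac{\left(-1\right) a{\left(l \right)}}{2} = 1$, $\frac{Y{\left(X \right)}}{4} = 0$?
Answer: $- \frac{4889}{140} \approx -34.921$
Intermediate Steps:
$Y{\left(X \right)} = 0$ ($Y{\left(X \right)} = 4 \cdot 0 = 0$)
$a{\left(l \right)} = -2$ ($a{\left(l \right)} = \left(-2\right) 1 = -2$)
$G{\left(F,z \right)} = -13 + z^{2}$ ($G{\left(F,z \right)} = z^{2} - 13 = -13 + z^{2}$)
$t{\left(m,p \right)} = -10$
$k{\left(V \right)} = 2 V \left(-13 + V + V^{2}\right)$ ($k{\left(V \right)} = \left(V + V\right) \left(V + \left(-13 + V^{2}\right)\right) = 2 V \left(-13 + V + V^{2}\right)$)
$\frac{53779}{k{\left(t{\left(-1,-16 \right)} \right)}} = \frac{53779}{2 \left(-10\right) \left(-13 - 10 + \left(-10\right)^{2}\right)} = \frac{53779}{2 \left(-10\right) \left(-13 - 10 + 100\right)} = \frac{53779}{2 \left(-10\right) 77} = \frac{53779}{-1540} = 53779 \left(- \frac{1}{1540}\right) = - \frac{4889}{140}$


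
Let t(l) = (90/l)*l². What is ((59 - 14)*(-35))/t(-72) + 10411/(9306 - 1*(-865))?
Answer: 1855169/1464624 ≈ 1.2667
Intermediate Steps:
t(l) = 90*l
((59 - 14)*(-35))/t(-72) + 10411/(9306 - 1*(-865)) = ((59 - 14)*(-35))/((90*(-72))) + 10411/(9306 - 1*(-865)) = (45*(-35))/(-6480) + 10411/(9306 + 865) = -1575*(-1/6480) + 10411/10171 = 35/144 + 10411*(1/10171) = 35/144 + 10411/10171 = 1855169/1464624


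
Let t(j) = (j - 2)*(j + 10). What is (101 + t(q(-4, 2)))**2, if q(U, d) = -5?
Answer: 4356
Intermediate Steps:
t(j) = (-2 + j)*(10 + j)
(101 + t(q(-4, 2)))**2 = (101 + (-20 + (-5)**2 + 8*(-5)))**2 = (101 + (-20 + 25 - 40))**2 = (101 - 35)**2 = 66**2 = 4356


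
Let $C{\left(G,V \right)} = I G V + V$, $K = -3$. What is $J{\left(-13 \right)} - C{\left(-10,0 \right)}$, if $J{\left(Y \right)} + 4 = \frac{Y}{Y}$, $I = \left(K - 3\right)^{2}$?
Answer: $-3$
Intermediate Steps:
$I = 36$ ($I = \left(-3 - 3\right)^{2} = \left(-6\right)^{2} = 36$)
$C{\left(G,V \right)} = V + 36 G V$ ($C{\left(G,V \right)} = 36 G V + V = V + 36 G V$)
$J{\left(Y \right)} = -3$ ($J{\left(Y \right)} = -4 + \frac{Y}{Y} = -4 + 1 = -3$)
$J{\left(-13 \right)} - C{\left(-10,0 \right)} = -3 - 0 \left(1 + 36 \left(-10\right)\right) = -3 - 0 \left(1 - 360\right) = -3 - 0 \left(-359\right) = -3 - 0 = -3 + 0 = -3$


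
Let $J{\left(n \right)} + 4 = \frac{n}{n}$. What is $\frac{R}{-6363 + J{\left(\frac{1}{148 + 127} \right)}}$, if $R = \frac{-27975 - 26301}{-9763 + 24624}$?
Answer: $\frac{9046}{15767521} \approx 0.00057371$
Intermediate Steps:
$J{\left(n \right)} = -3$ ($J{\left(n \right)} = -4 + \frac{n}{n} = -4 + 1 = -3$)
$R = - \frac{54276}{14861} \approx -3.6522$
$\frac{R}{-6363 + J{\left(\frac{1}{148 + 127} \right)}} = - \frac{54276}{14861 \left(-6363 - 3\right)} = - \frac{54276}{14861 \left(-6366\right)} = \left(- \frac{54276}{14861}\right) \left(- \frac{1}{6366}\right) = \frac{9046}{15767521}$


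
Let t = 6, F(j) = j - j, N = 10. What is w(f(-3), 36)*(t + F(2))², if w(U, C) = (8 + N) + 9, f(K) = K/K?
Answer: 972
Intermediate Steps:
f(K) = 1
w(U, C) = 27 (w(U, C) = (8 + 10) + 9 = 18 + 9 = 27)
F(j) = 0
w(f(-3), 36)*(t + F(2))² = 27*(6 + 0)² = 27*6² = 27*36 = 972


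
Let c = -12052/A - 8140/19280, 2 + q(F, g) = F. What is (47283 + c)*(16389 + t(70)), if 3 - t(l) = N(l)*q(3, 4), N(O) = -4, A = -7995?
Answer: 1493786093066197/1926795 ≈ 7.7527e+8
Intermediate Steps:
q(F, g) = -2 + F
c = 8364163/7707180 (c = -12052/(-7995) - 8140/19280 = -12052*(-1/7995) - 8140*1/19280 = 12052/7995 - 407/964 = 8364163/7707180 ≈ 1.0852)
t(l) = 7 (t(l) = 3 - (-4)*(-2 + 3) = 3 - (-4) = 3 - 1*(-4) = 3 + 4 = 7)
(47283 + c)*(16389 + t(70)) = (47283 + 8364163/7707180)*(16389 + 7) = (364426956103/7707180)*16396 = 1493786093066197/1926795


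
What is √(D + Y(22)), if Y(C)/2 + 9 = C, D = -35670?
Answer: 2*I*√8911 ≈ 188.8*I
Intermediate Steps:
Y(C) = -18 + 2*C
√(D + Y(22)) = √(-35670 + (-18 + 2*22)) = √(-35670 + (-18 + 44)) = √(-35670 + 26) = √(-35644) = 2*I*√8911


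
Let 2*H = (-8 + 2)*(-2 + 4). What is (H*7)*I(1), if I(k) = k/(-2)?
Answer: 21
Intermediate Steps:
I(k) = -k/2 (I(k) = k*(-½) = -k/2)
H = -6 (H = ((-8 + 2)*(-2 + 4))/2 = (-6*2)/2 = (½)*(-12) = -6)
(H*7)*I(1) = (-6*7)*(-½*1) = -42*(-½) = 21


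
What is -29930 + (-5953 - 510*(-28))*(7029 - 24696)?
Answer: -147143039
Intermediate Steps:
-29930 + (-5953 - 510*(-28))*(7029 - 24696) = -29930 + (-5953 + 14280)*(-17667) = -29930 + 8327*(-17667) = -29930 - 147113109 = -147143039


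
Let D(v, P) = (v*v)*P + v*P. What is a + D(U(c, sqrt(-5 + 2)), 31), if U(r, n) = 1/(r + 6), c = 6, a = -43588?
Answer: -6276269/144 ≈ -43585.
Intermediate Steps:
U(r, n) = 1/(6 + r)
D(v, P) = P*v + P*v**2 (D(v, P) = v**2*P + P*v = P*v**2 + P*v = P*v + P*v**2)
a + D(U(c, sqrt(-5 + 2)), 31) = -43588 + 31*(1 + 1/(6 + 6))/(6 + 6) = -43588 + 31*(1 + 1/12)/12 = -43588 + 31*(1/12)*(1 + 1/12) = -43588 + 31*(1/12)*(13/12) = -43588 + 403/144 = -6276269/144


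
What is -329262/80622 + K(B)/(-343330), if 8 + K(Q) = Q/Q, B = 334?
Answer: -18840826351/4613325210 ≈ -4.0840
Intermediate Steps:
K(Q) = -7 (K(Q) = -8 + Q/Q = -8 + 1 = -7)
-329262/80622 + K(B)/(-343330) = -329262/80622 - 7/(-343330) = -329262*1/80622 - 7*(-1/343330) = -54877/13437 + 7/343330 = -18840826351/4613325210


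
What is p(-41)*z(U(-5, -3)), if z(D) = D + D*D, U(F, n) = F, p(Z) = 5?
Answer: 100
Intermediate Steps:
z(D) = D + D²
p(-41)*z(U(-5, -3)) = 5*(-5*(1 - 5)) = 5*(-5*(-4)) = 5*20 = 100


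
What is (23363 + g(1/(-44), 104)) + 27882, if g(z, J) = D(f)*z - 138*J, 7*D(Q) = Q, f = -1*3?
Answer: 11363047/308 ≈ 36893.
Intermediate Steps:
f = -3
D(Q) = Q/7
g(z, J) = -138*J - 3*z/7 (g(z, J) = ((⅐)*(-3))*z - 138*J = -3*z/7 - 138*J = -138*J - 3*z/7)
(23363 + g(1/(-44), 104)) + 27882 = (23363 + (-138*104 - 3/7/(-44))) + 27882 = (23363 + (-14352 - 3/7*(-1/44))) + 27882 = (23363 + (-14352 + 3/308)) + 27882 = (23363 - 4420413/308) + 27882 = 2775391/308 + 27882 = 11363047/308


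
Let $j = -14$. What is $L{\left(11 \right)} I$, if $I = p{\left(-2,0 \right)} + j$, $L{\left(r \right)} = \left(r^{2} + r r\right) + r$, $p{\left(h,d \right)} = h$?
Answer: $-4048$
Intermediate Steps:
$L{\left(r \right)} = r + 2 r^{2}$ ($L{\left(r \right)} = \left(r^{2} + r^{2}\right) + r = 2 r^{2} + r = r + 2 r^{2}$)
$I = -16$ ($I = -2 - 14 = -16$)
$L{\left(11 \right)} I = 11 \left(1 + 2 \cdot 11\right) \left(-16\right) = 11 \left(1 + 22\right) \left(-16\right) = 11 \cdot 23 \left(-16\right) = 253 \left(-16\right) = -4048$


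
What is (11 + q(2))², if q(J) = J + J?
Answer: 225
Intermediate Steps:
q(J) = 2*J
(11 + q(2))² = (11 + 2*2)² = (11 + 4)² = 15² = 225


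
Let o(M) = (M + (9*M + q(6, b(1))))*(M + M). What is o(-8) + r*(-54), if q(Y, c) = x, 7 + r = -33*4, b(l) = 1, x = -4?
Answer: 8850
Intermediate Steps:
r = -139 (r = -7 - 33*4 = -7 - 132 = -139)
q(Y, c) = -4
o(M) = 2*M*(-4 + 10*M) (o(M) = (M + (9*M - 4))*(M + M) = (M + (-4 + 9*M))*(2*M) = (-4 + 10*M)*(2*M) = 2*M*(-4 + 10*M))
o(-8) + r*(-54) = 4*(-8)*(-2 + 5*(-8)) - 139*(-54) = 4*(-8)*(-2 - 40) + 7506 = 4*(-8)*(-42) + 7506 = 1344 + 7506 = 8850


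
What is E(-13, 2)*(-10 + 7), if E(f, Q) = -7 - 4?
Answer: 33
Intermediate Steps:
E(f, Q) = -11
E(-13, 2)*(-10 + 7) = -11*(-10 + 7) = -11*(-3) = 33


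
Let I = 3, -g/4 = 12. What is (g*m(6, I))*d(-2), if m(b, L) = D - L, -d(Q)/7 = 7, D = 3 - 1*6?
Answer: -14112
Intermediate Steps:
g = -48 (g = -4*12 = -48)
D = -3 (D = 3 - 6 = -3)
d(Q) = -49 (d(Q) = -7*7 = -49)
m(b, L) = -3 - L
(g*m(6, I))*d(-2) = -48*(-3 - 1*3)*(-49) = -48*(-3 - 3)*(-49) = -48*(-6)*(-49) = 288*(-49) = -14112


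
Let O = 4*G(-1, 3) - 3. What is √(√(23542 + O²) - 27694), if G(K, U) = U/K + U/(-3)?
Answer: √(-27694 + √23903) ≈ 165.95*I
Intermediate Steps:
G(K, U) = -U/3 + U/K (G(K, U) = U/K + U*(-⅓) = U/K - U/3 = -U/3 + U/K)
O = -19 (O = 4*(-⅓*3 + 3/(-1)) - 3 = 4*(-1 + 3*(-1)) - 3 = 4*(-1 - 3) - 3 = 4*(-4) - 3 = -16 - 3 = -19)
√(√(23542 + O²) - 27694) = √(√(23542 + (-19)²) - 27694) = √(√(23542 + 361) - 27694) = √(√23903 - 27694) = √(-27694 + √23903)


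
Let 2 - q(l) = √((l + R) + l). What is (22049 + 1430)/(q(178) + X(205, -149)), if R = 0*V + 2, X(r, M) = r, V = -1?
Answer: 4860153/42491 + 23479*√358/42491 ≈ 124.84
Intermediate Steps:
R = 2 (R = 0*(-1) + 2 = 0 + 2 = 2)
q(l) = 2 - √(2 + 2*l) (q(l) = 2 - √((l + 2) + l) = 2 - √((2 + l) + l) = 2 - √(2 + 2*l))
(22049 + 1430)/(q(178) + X(205, -149)) = (22049 + 1430)/((2 - √(2 + 2*178)) + 205) = 23479/((2 - √(2 + 356)) + 205) = 23479/((2 - √358) + 205) = 23479/(207 - √358)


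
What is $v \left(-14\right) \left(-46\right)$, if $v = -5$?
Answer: $-3220$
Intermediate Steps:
$v \left(-14\right) \left(-46\right) = \left(-5\right) \left(-14\right) \left(-46\right) = 70 \left(-46\right) = -3220$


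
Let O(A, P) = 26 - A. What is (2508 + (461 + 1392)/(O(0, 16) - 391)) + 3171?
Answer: 2070982/365 ≈ 5673.9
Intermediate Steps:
(2508 + (461 + 1392)/(O(0, 16) - 391)) + 3171 = (2508 + (461 + 1392)/((26 - 1*0) - 391)) + 3171 = (2508 + 1853/((26 + 0) - 391)) + 3171 = (2508 + 1853/(26 - 391)) + 3171 = (2508 + 1853/(-365)) + 3171 = (2508 + 1853*(-1/365)) + 3171 = (2508 - 1853/365) + 3171 = 913567/365 + 3171 = 2070982/365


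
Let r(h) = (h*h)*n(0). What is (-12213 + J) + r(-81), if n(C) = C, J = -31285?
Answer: -43498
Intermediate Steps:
r(h) = 0 (r(h) = (h*h)*0 = h**2*0 = 0)
(-12213 + J) + r(-81) = (-12213 - 31285) + 0 = -43498 + 0 = -43498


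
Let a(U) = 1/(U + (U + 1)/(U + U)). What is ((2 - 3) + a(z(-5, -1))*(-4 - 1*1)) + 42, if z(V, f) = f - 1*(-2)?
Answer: 77/2 ≈ 38.500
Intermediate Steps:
z(V, f) = 2 + f (z(V, f) = f + 2 = 2 + f)
a(U) = 1/(U + (1 + U)/(2*U)) (a(U) = 1/(U + (1 + U)/((2*U))) = 1/(U + (1 + U)*(1/(2*U))) = 1/(U + (1 + U)/(2*U)))
((2 - 3) + a(z(-5, -1))*(-4 - 1*1)) + 42 = ((2 - 3) + (2*(2 - 1)/(1 + (2 - 1) + 2*(2 - 1)²))*(-4 - 1*1)) + 42 = (-1 + (2*1/(1 + 1 + 2*1²))*(-4 - 1)) + 42 = (-1 + (2*1/(1 + 1 + 2*1))*(-5)) + 42 = (-1 + (2*1/(1 + 1 + 2))*(-5)) + 42 = (-1 + (2*1/4)*(-5)) + 42 = (-1 + (2*1*(¼))*(-5)) + 42 = (-1 + (½)*(-5)) + 42 = (-1 - 5/2) + 42 = -7/2 + 42 = 77/2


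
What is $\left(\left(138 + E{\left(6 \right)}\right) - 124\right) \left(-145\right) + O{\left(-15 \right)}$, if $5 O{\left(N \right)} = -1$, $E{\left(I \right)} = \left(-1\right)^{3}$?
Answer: $- \frac{9426}{5} \approx -1885.2$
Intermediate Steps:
$E{\left(I \right)} = -1$
$O{\left(N \right)} = - \frac{1}{5}$ ($O{\left(N \right)} = \frac{1}{5} \left(-1\right) = - \frac{1}{5}$)
$\left(\left(138 + E{\left(6 \right)}\right) - 124\right) \left(-145\right) + O{\left(-15 \right)} = \left(\left(138 - 1\right) - 124\right) \left(-145\right) - \frac{1}{5} = \left(137 - 124\right) \left(-145\right) - \frac{1}{5} = 13 \left(-145\right) - \frac{1}{5} = -1885 - \frac{1}{5} = - \frac{9426}{5}$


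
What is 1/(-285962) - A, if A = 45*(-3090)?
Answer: 39763016099/285962 ≈ 1.3905e+5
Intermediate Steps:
A = -139050
1/(-285962) - A = 1/(-285962) - 1*(-139050) = -1/285962 + 139050 = 39763016099/285962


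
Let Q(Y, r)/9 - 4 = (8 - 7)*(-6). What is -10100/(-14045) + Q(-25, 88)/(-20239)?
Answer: 40933342/56851351 ≈ 0.72001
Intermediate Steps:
Q(Y, r) = -18 (Q(Y, r) = 36 + 9*((8 - 7)*(-6)) = 36 + 9*(1*(-6)) = 36 + 9*(-6) = 36 - 54 = -18)
-10100/(-14045) + Q(-25, 88)/(-20239) = -10100/(-14045) - 18/(-20239) = -10100*(-1/14045) - 18*(-1/20239) = 2020/2809 + 18/20239 = 40933342/56851351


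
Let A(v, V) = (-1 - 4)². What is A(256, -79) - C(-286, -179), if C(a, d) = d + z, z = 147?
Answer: 57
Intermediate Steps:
C(a, d) = 147 + d (C(a, d) = d + 147 = 147 + d)
A(v, V) = 25 (A(v, V) = (-5)² = 25)
A(256, -79) - C(-286, -179) = 25 - (147 - 179) = 25 - 1*(-32) = 25 + 32 = 57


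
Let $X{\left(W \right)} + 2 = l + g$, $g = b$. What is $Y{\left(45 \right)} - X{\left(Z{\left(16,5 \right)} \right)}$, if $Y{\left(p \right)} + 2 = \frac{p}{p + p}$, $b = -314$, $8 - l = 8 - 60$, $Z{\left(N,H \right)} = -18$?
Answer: $\frac{509}{2} \approx 254.5$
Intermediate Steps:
$l = 60$ ($l = 8 - \left(8 - 60\right) = 8 - -52 = 8 + 52 = 60$)
$g = -314$
$Y{\left(p \right)} = - \frac{3}{2}$ ($Y{\left(p \right)} = -2 + \frac{p}{p + p} = -2 + \frac{p}{2 p} = -2 + \frac{1}{2 p} p = -2 + \frac{1}{2} = - \frac{3}{2}$)
$X{\left(W \right)} = -256$ ($X{\left(W \right)} = -2 + \left(60 - 314\right) = -2 - 254 = -256$)
$Y{\left(45 \right)} - X{\left(Z{\left(16,5 \right)} \right)} = - \frac{3}{2} - -256 = - \frac{3}{2} + 256 = \frac{509}{2}$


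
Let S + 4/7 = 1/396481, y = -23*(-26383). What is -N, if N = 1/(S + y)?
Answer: -2775367/1684116087986 ≈ -1.6480e-6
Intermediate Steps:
y = 606809
S = -1585917/2775367 (S = -4/7 + 1/396481 = -1585917/2775367 ≈ -0.57143)
N = 2775367/1684116087986 (N = 1/(-1585917/2775367 + 606809) = 1/(1684116087986/2775367) = 2775367/1684116087986 ≈ 1.6480e-6)
-N = -1*2775367/1684116087986 = -2775367/1684116087986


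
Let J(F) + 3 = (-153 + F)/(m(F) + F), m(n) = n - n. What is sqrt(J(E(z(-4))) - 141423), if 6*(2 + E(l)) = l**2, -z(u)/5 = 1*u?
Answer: I*sqrt(5322760346)/194 ≈ 376.07*I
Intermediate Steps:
m(n) = 0
z(u) = -5*u
E(l) = -2 + l**2/6
J(F) = -3 + (-153 + F)/F (J(F) = -3 + (-153 + F)/(0 + F) = -3 + (-153 + F)/F)
sqrt(J(E(z(-4))) - 141423) = sqrt((-2 - 153/(-2 + (-5*(-4))**2/6)) - 141423) = sqrt((-2 - 153/(-2 + (1/6)*20**2)) - 141423) = sqrt((-2 - 153/(-2 + (1/6)*400)) - 141423) = sqrt((-2 - 153/(-2 + 200/3)) - 141423) = sqrt((-2 - 153/194/3) - 141423) = sqrt((-2 - 153*3/194) - 141423) = sqrt((-2 - 459/194) - 141423) = sqrt(-847/194 - 141423) = sqrt(-27436909/194) = I*sqrt(5322760346)/194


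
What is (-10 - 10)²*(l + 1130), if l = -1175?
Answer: -18000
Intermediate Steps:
(-10 - 10)²*(l + 1130) = (-10 - 10)²*(-1175 + 1130) = (-20)²*(-45) = 400*(-45) = -18000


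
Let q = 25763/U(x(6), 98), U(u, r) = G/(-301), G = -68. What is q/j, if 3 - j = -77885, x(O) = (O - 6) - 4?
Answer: 7754663/5296384 ≈ 1.4641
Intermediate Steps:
x(O) = -10 + O (x(O) = (-6 + O) - 4 = -10 + O)
j = 77888 (j = 3 - 1*(-77885) = 3 + 77885 = 77888)
U(u, r) = 68/301 (U(u, r) = -68/(-301) = -68*(-1/301) = 68/301)
q = 7754663/68 (q = 25763/(68/301) = 25763*(301/68) = 7754663/68 ≈ 1.1404e+5)
q/j = (7754663/68)/77888 = (7754663/68)*(1/77888) = 7754663/5296384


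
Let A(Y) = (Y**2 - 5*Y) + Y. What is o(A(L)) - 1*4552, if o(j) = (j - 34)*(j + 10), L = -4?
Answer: -4636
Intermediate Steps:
A(Y) = Y**2 - 4*Y
o(j) = (-34 + j)*(10 + j)
o(A(L)) - 1*4552 = (-340 + (-4*(-4 - 4))**2 - (-96)*(-4 - 4)) - 1*4552 = (-340 + (-4*(-8))**2 - (-96)*(-8)) - 4552 = (-340 + 32**2 - 24*32) - 4552 = (-340 + 1024 - 768) - 4552 = -84 - 4552 = -4636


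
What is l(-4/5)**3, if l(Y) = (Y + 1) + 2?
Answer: 1331/125 ≈ 10.648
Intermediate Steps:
l(Y) = 3 + Y (l(Y) = (1 + Y) + 2 = 3 + Y)
l(-4/5)**3 = (3 - 4/5)**3 = (11/5)**3 = 1331/125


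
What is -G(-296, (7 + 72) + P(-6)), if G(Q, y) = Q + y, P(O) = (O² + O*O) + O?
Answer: 151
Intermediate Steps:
P(O) = O + 2*O² (P(O) = (O² + O²) + O = 2*O² + O = O + 2*O²)
-G(-296, (7 + 72) + P(-6)) = -(-296 + ((7 + 72) - 6*(1 + 2*(-6)))) = -(-296 + (79 - 6*(1 - 12))) = -(-296 + (79 - 6*(-11))) = -(-296 + (79 + 66)) = -(-296 + 145) = -1*(-151) = 151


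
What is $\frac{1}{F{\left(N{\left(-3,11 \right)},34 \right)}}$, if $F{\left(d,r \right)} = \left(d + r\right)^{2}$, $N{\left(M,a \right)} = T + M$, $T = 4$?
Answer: $\frac{1}{1225} \approx 0.00081633$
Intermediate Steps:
$N{\left(M,a \right)} = 4 + M$
$\frac{1}{F{\left(N{\left(-3,11 \right)},34 \right)}} = \frac{1}{\left(\left(4 - 3\right) + 34\right)^{2}} = \frac{1}{\left(1 + 34\right)^{2}} = \frac{1}{35^{2}} = \frac{1}{1225}$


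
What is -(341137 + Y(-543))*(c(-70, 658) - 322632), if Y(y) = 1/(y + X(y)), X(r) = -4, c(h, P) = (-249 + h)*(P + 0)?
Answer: 99371876450892/547 ≈ 1.8167e+11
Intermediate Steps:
c(h, P) = P*(-249 + h) (c(h, P) = (-249 + h)*P = P*(-249 + h))
Y(y) = 1/(-4 + y) (Y(y) = 1/(y - 4) = 1/(-4 + y))
-(341137 + Y(-543))*(c(-70, 658) - 322632) = -(341137 + 1/(-4 - 543))*(658*(-249 - 70) - 322632) = -(341137 + 1/(-547))*(658*(-319) - 322632) = -(341137 - 1/547)*(-209902 - 322632) = -186601938*(-532534)/547 = -1*(-99371876450892/547) = 99371876450892/547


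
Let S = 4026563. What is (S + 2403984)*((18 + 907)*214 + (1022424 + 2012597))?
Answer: 20789771965137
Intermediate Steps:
(S + 2403984)*((18 + 907)*214 + (1022424 + 2012597)) = (4026563 + 2403984)*((18 + 907)*214 + (1022424 + 2012597)) = 6430547*(925*214 + 3035021) = 6430547*(197950 + 3035021) = 6430547*3232971 = 20789771965137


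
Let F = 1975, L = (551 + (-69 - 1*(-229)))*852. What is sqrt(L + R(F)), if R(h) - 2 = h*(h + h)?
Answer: 4*sqrt(525439) ≈ 2899.5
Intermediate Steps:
L = 605772 (L = (551 + (-69 + 229))*852 = (551 + 160)*852 = 711*852 = 605772)
R(h) = 2 + 2*h**2 (R(h) = 2 + h*(h + h) = 2 + h*(2*h) = 2 + 2*h**2)
sqrt(L + R(F)) = sqrt(605772 + (2 + 2*1975**2)) = sqrt(605772 + (2 + 2*3900625)) = sqrt(605772 + (2 + 7801250)) = sqrt(605772 + 7801252) = sqrt(8407024) = 4*sqrt(525439)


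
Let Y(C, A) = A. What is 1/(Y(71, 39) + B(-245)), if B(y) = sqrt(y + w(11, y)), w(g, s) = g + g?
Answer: 39/1744 - I*sqrt(223)/1744 ≈ 0.022362 - 0.0085626*I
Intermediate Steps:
w(g, s) = 2*g
B(y) = sqrt(22 + y) (B(y) = sqrt(y + 2*11) = sqrt(y + 22) = sqrt(22 + y))
1/(Y(71, 39) + B(-245)) = 1/(39 + sqrt(22 - 245)) = 1/(39 + sqrt(-223)) = 1/(39 + I*sqrt(223))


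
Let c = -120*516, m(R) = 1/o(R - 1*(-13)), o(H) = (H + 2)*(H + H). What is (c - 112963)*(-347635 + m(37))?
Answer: 316136348691117/5200 ≈ 6.0795e+10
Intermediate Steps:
o(H) = 2*H*(2 + H) (o(H) = (2 + H)*(2*H) = 2*H*(2 + H))
m(R) = 1/(2*(13 + R)*(15 + R)) (m(R) = 1/(2*(R - 1*(-13))*(2 + (R - 1*(-13)))) = 1/(2*(R + 13)*(2 + (R + 13))) = 1/(2*(13 + R)*(2 + (13 + R))) = 1/(2*(13 + R)*(15 + R)))
c = -61920
(c - 112963)*(-347635 + m(37)) = (-61920 - 112963)*(-347635 + 1/(2*(13 + 37)*(15 + 37))) = -174883*(-347635 + (1/2)/(50*52)) = -174883*(-347635 + (1/2)*(1/50)*(1/52)) = -174883*(-347635 + 1/5200) = -174883*(-1807701999/5200) = 316136348691117/5200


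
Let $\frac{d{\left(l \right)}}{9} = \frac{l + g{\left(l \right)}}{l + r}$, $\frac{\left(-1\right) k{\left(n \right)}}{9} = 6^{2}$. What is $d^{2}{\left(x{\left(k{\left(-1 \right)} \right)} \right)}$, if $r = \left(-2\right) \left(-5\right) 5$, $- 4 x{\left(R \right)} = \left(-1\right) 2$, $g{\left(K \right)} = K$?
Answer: $\frac{324}{10201} \approx 0.031762$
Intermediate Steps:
$k{\left(n \right)} = -324$ ($k{\left(n \right)} = - 9 \cdot 6^{2} = \left(-9\right) 36 = -324$)
$x{\left(R \right)} = \frac{1}{2}$ ($x{\left(R \right)} = - \frac{\left(-1\right) 2}{4} = \left(- \frac{1}{4}\right) \left(-2\right) = \frac{1}{2}$)
$r = 50$ ($r = 10 \cdot 5 = 50$)
$d{\left(l \right)} = \frac{18 l}{50 + l}$ ($d{\left(l \right)} = 9 \frac{l + l}{l + 50} = 9 \frac{2 l}{50 + l} = \frac{18 l}{50 + l}$)
$d^{2}{\left(x{\left(k{\left(-1 \right)} \right)} \right)} = \left(18 \cdot \frac{1}{2} \frac{1}{50 + \frac{1}{2}}\right)^{2} = \left(18 \cdot \frac{1}{2} \frac{1}{\frac{101}{2}}\right)^{2} = \left(18 \cdot \frac{1}{2} \cdot \frac{2}{101}\right)^{2} = \left(\frac{18}{101}\right)^{2} = \frac{324}{10201}$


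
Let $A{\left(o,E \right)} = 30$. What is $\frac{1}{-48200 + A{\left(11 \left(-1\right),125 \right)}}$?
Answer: $- \frac{1}{48170} \approx -2.076 \cdot 10^{-5}$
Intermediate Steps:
$\frac{1}{-48200 + A{\left(11 \left(-1\right),125 \right)}} = \frac{1}{-48200 + 30} = \frac{1}{-48170} = - \frac{1}{48170}$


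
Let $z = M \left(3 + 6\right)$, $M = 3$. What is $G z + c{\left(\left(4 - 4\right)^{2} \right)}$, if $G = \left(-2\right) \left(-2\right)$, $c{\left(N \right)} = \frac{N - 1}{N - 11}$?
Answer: $\frac{1189}{11} \approx 108.09$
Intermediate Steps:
$c{\left(N \right)} = \frac{-1 + N}{-11 + N}$
$z = 27$ ($z = 3 \left(3 + 6\right) = 3 \cdot 9 = 27$)
$G = 4$
$G z + c{\left(\left(4 - 4\right)^{2} \right)} = 4 \cdot 27 + \frac{-1 + \left(4 - 4\right)^{2}}{-11 + \left(4 - 4\right)^{2}} = 108 + \frac{-1 + 0^{2}}{-11 + 0^{2}} = 108 + \frac{-1 + 0}{-11 + 0} = 108 + \frac{1}{-11} \left(-1\right) = 108 - - \frac{1}{11} = 108 + \frac{1}{11} = \frac{1189}{11}$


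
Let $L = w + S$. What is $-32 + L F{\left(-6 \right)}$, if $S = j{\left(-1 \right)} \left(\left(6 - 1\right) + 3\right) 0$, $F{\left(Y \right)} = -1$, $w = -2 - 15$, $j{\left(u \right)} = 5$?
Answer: $-15$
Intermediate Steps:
$w = -17$ ($w = -2 - 15 = -17$)
$S = 0$ ($S = 5 \left(\left(6 - 1\right) + 3\right) 0 = 5 \left(5 + 3\right) 0 = 5 \cdot 8 \cdot 0 = 40 \cdot 0 = 0$)
$L = -17$ ($L = -17 + 0 = -17$)
$-32 + L F{\left(-6 \right)} = -32 - -17 = -32 + 17 = -15$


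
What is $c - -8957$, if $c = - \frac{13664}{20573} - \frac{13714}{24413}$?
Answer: $\frac{642575061677}{71749807} \approx 8955.8$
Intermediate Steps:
$c = - \frac{87959622}{71749807}$ ($c = \left(-13664\right) \frac{1}{20573} - \frac{13714}{24413} = - \frac{1952}{2939} - \frac{13714}{24413} = - \frac{87959622}{71749807} \approx -1.2259$)
$c - -8957 = - \frac{87959622}{71749807} - -8957 = - \frac{87959622}{71749807} + 8957 = \frac{642575061677}{71749807}$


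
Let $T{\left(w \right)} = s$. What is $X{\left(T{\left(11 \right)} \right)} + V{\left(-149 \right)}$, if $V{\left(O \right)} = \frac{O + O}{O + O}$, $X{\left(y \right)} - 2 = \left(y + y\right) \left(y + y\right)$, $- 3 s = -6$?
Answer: $19$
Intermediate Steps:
$s = 2$ ($s = \left(- \frac{1}{3}\right) \left(-6\right) = 2$)
$T{\left(w \right)} = 2$
$X{\left(y \right)} = 2 + 4 y^{2}$ ($X{\left(y \right)} = 2 + \left(y + y\right) \left(y + y\right) = 2 + 2 y 2 y = 2 + 4 y^{2}$)
$V{\left(O \right)} = 1$ ($V{\left(O \right)} = \frac{2 O}{2 O} = 2 O \frac{1}{2 O} = 1$)
$X{\left(T{\left(11 \right)} \right)} + V{\left(-149 \right)} = \left(2 + 4 \cdot 2^{2}\right) + 1 = \left(2 + 4 \cdot 4\right) + 1 = \left(2 + 16\right) + 1 = 18 + 1 = 19$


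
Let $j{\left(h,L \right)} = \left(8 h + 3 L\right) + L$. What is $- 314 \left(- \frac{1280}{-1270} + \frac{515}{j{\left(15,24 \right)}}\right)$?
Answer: $- \frac{14609321}{13716} \approx -1065.1$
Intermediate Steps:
$j{\left(h,L \right)} = 4 L + 8 h$ ($j{\left(h,L \right)} = \left(3 L + 8 h\right) + L = 4 L + 8 h$)
$- 314 \left(- \frac{1280}{-1270} + \frac{515}{j{\left(15,24 \right)}}\right) = - 314 \left(- \frac{1280}{-1270} + \frac{515}{4 \cdot 24 + 8 \cdot 15}\right) = - 314 \left(\left(-1280\right) \left(- \frac{1}{1270}\right) + \frac{515}{96 + 120}\right) = - 314 \left(\frac{128}{127} + \frac{515}{216}\right) = \left(-314\right) \frac{93053}{27432} = - \frac{14609321}{13716}$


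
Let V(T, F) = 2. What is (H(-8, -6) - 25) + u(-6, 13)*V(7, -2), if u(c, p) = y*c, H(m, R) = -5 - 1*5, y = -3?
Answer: 1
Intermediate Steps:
H(m, R) = -10 (H(m, R) = -5 - 5 = -10)
u(c, p) = -3*c
(H(-8, -6) - 25) + u(-6, 13)*V(7, -2) = (-10 - 25) - 3*(-6)*2 = -35 + 18*2 = -35 + 36 = 1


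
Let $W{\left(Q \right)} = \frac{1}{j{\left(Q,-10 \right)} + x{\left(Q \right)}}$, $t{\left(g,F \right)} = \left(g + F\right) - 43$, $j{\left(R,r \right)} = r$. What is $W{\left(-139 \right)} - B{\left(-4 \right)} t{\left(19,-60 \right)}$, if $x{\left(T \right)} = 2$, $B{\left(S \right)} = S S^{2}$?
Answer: $- \frac{43009}{8} \approx -5376.1$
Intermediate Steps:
$B{\left(S \right)} = S^{3}$
$t{\left(g,F \right)} = -43 + F + g$ ($t{\left(g,F \right)} = \left(F + g\right) - 43 = -43 + F + g$)
$W{\left(Q \right)} = - \frac{1}{8}$ ($W{\left(Q \right)} = \frac{1}{-10 + 2} = \frac{1}{-8} = - \frac{1}{8}$)
$W{\left(-139 \right)} - B{\left(-4 \right)} t{\left(19,-60 \right)} = - \frac{1}{8} - \left(-4\right)^{3} \left(-43 - 60 + 19\right) = - \frac{1}{8} - \left(-64\right) \left(-84\right) = - \frac{1}{8} - 5376 = - \frac{43009}{8}$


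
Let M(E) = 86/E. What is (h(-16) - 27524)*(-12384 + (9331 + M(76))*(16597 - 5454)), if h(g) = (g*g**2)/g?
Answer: -53868904890774/19 ≈ -2.8352e+12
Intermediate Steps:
h(g) = g**2 (h(g) = g**3/g = g**2)
(h(-16) - 27524)*(-12384 + (9331 + M(76))*(16597 - 5454)) = ((-16)**2 - 27524)*(-12384 + (9331 + 86/76)*(16597 - 5454)) = (256 - 27524)*(-12384 + (9331 + 86*(1/76))*11143) = -27268*(-12384 + (9331 + 43/38)*11143) = -27268*(-12384 + (354621/38)*11143) = -27268*(-12384 + 3951541803/38) = -27268*3951071211/38 = -53868904890774/19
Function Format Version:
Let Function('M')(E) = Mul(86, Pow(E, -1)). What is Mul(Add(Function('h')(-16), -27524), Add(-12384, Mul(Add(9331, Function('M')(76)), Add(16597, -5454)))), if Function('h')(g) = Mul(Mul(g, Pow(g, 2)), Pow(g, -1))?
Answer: Rational(-53868904890774, 19) ≈ -2.8352e+12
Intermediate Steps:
Function('h')(g) = Pow(g, 2) (Function('h')(g) = Mul(Pow(g, 3), Pow(g, -1)) = Pow(g, 2))
Mul(Add(Function('h')(-16), -27524), Add(-12384, Mul(Add(9331, Function('M')(76)), Add(16597, -5454)))) = Mul(Add(Pow(-16, 2), -27524), Add(-12384, Mul(Add(9331, Mul(86, Pow(76, -1))), Add(16597, -5454)))) = Mul(Add(256, -27524), Add(-12384, Mul(Add(9331, Mul(86, Rational(1, 76))), 11143))) = Mul(-27268, Add(-12384, Mul(Add(9331, Rational(43, 38)), 11143))) = Mul(-27268, Add(-12384, Mul(Rational(354621, 38), 11143))) = Mul(-27268, Add(-12384, Rational(3951541803, 38))) = Mul(-27268, Rational(3951071211, 38)) = Rational(-53868904890774, 19)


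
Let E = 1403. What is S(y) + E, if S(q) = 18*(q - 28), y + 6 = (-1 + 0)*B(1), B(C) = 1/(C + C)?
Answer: 782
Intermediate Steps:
B(C) = 1/(2*C)
y = -13/2 (y = -6 + (-1 + 0)*((1/2)/1) = -6 - 1/2 = -13/2 ≈ -6.5000)
S(q) = -504 + 18*q (S(q) = 18*(-28 + q) = -504 + 18*q)
S(y) + E = (-504 + 18*(-13/2)) + 1403 = (-504 - 117) + 1403 = -621 + 1403 = 782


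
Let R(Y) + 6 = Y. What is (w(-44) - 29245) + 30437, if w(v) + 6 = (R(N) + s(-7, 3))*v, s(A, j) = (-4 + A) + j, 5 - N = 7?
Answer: 1890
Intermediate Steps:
N = -2 (N = 5 - 1*7 = 5 - 7 = -2)
s(A, j) = -4 + A + j
R(Y) = -6 + Y
w(v) = -6 - 16*v (w(v) = -6 + ((-6 - 2) + (-4 - 7 + 3))*v = -6 + (-8 - 8)*v = -6 - 16*v)
(w(-44) - 29245) + 30437 = ((-6 - 16*(-44)) - 29245) + 30437 = ((-6 + 704) - 29245) + 30437 = (698 - 29245) + 30437 = -28547 + 30437 = 1890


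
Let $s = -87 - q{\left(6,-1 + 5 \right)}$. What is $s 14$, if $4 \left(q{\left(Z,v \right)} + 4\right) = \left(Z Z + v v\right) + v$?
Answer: $-1358$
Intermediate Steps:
$q{\left(Z,v \right)} = -4 + \frac{v}{4} + \frac{Z^{2}}{4} + \frac{v^{2}}{4}$ ($q{\left(Z,v \right)} = -4 + \frac{\left(Z Z + v v\right) + v}{4} = -4 + \frac{\left(Z^{2} + v^{2}\right) + v}{4} = -4 + \frac{v + Z^{2} + v^{2}}{4} = -4 + \left(\frac{v}{4} + \frac{Z^{2}}{4} + \frac{v^{2}}{4}\right) = -4 + \frac{v}{4} + \frac{Z^{2}}{4} + \frac{v^{2}}{4}$)
$s = -97$ ($s = -87 - \left(-4 + \frac{-1 + 5}{4} + \frac{6^{2}}{4} + \frac{\left(-1 + 5\right)^{2}}{4}\right) = -87 - \left(-4 + \frac{1}{4} \cdot 4 + \frac{1}{4} \cdot 36 + \frac{4^{2}}{4}\right) = -87 - \left(-4 + 1 + 9 + \frac{1}{4} \cdot 16\right) = -87 - \left(-4 + 1 + 9 + 4\right) = -87 - 10 = -97$)
$s 14 = \left(-97\right) 14 = -1358$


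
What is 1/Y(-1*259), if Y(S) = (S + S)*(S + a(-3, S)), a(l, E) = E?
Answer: 1/268324 ≈ 3.7268e-6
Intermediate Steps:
Y(S) = 4*S² (Y(S) = (S + S)*(S + S) = (2*S)*(2*S) = 4*S²)
1/Y(-1*259) = 1/(4*(-1*259)²) = 1/(4*(-259)²) = 1/(4*67081) = 1/268324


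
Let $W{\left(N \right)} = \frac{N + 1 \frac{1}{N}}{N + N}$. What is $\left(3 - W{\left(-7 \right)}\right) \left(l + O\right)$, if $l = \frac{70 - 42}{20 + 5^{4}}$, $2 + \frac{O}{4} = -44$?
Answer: $- \frac{14475544}{31605} \approx -458.01$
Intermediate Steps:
$O = -184$ ($O = -8 + 4 \left(-44\right) = -8 - 176 = -184$)
$W{\left(N \right)} = \frac{N + \frac{1}{N}}{2 N}$
$l = \frac{28}{645}$ ($l = \frac{28}{20 + 625} = \frac{28}{645} \approx 0.043411$)
$\left(3 - W{\left(-7 \right)}\right) \left(l + O\right) = \left(3 - \frac{1 + \left(-7\right)^{2}}{2 \cdot 49}\right) \left(\frac{28}{645} - 184\right) = \left(3 - \frac{1}{2} \cdot \frac{1}{49} \left(1 + 49\right)\right) \left(- \frac{118652}{645}\right) = \left(3 - \frac{1}{2} \cdot \frac{1}{49} \cdot 50\right) \left(- \frac{118652}{645}\right) = \left(3 - \frac{25}{49}\right) \left(- \frac{118652}{645}\right) = \frac{122}{49} \left(- \frac{118652}{645}\right) = - \frac{14475544}{31605}$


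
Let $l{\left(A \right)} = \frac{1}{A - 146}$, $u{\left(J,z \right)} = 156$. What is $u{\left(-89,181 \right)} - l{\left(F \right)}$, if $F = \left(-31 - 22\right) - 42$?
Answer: $\frac{37597}{241} \approx 156.0$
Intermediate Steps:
$F = -95$ ($F = -53 - 42 = -95$)
$l{\left(A \right)} = \frac{1}{-146 + A}$
$u{\left(-89,181 \right)} - l{\left(F \right)} = 156 - \frac{1}{-146 - 95} = 156 - \frac{1}{-241} = 156 - - \frac{1}{241} = 156 + \frac{1}{241} = \frac{37597}{241}$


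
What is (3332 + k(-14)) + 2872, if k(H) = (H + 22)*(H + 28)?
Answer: 6316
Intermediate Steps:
k(H) = (22 + H)*(28 + H)
(3332 + k(-14)) + 2872 = (3332 + (616 + (-14)**2 + 50*(-14))) + 2872 = (3332 + (616 + 196 - 700)) + 2872 = (3332 + 112) + 2872 = 3444 + 2872 = 6316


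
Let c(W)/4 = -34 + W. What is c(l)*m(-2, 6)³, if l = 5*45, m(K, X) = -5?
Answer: -95500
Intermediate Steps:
l = 225
c(W) = -136 + 4*W (c(W) = 4*(-34 + W) = -136 + 4*W)
c(l)*m(-2, 6)³ = (-136 + 4*225)*(-5)³ = (-136 + 900)*(-125) = 764*(-125) = -95500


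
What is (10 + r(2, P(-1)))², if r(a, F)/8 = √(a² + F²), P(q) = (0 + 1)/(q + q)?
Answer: 372 + 80*√17 ≈ 701.85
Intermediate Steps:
P(q) = 1/(2*q)
r(a, F) = 8*√(F² + a²) (r(a, F) = 8*√(a² + F²) = 8*√(F² + a²))
(10 + r(2, P(-1)))² = (10 + 8*√(((½)/(-1))² + 2²))² = (10 + 8*√(((½)*(-1))² + 4))² = (10 + 8*√((-½)² + 4))² = (10 + 8*√(¼ + 4))² = (10 + 8*√(17/4))² = (10 + 8*(√17/2))² = (10 + 4*√17)²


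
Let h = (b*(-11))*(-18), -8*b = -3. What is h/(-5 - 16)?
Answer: -99/28 ≈ -3.5357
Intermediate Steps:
b = 3/8 (b = -⅛*(-3) = 3/8 ≈ 0.37500)
h = 297/4 (h = ((3/8)*(-11))*(-18) = -33/8*(-18) = 297/4 ≈ 74.250)
h/(-5 - 16) = (297/4)/(-5 - 16) = (297/4)/(-21) = -1/21*297/4 = -99/28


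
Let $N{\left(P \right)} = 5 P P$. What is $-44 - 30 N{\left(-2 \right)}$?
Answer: $-644$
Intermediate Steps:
$N{\left(P \right)} = 5 P^{2}$
$-44 - 30 N{\left(-2 \right)} = -44 - 30 \cdot 5 \left(-2\right)^{2} = -44 - 30 \cdot 5 \cdot 4 = -44 - 600 = -644$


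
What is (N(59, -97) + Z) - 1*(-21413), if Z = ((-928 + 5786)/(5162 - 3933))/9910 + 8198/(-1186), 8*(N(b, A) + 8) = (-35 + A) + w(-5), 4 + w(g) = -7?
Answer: 617663945675831/28889513080 ≈ 21380.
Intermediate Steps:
w(g) = -11 (w(g) = -4 - 7 = -11)
N(b, A) = -55/4 + A/8 (N(b, A) = -8 + ((-35 + A) - 11)/8 = -8 + (-46 + A)/8 = -8 + (-23/4 + A/8) = -55/4 + A/8)
Z = -24960219408/3611189135 (Z = (4858/1229)*(1/9910) + 8198*(-1/1186) = (4858*(1/1229))*(1/9910) - 4099/593 = (4858/1229)*(1/9910) - 4099/593 = 2429/6089695 - 4099/593 = -24960219408/3611189135 ≈ -6.9119)
(N(59, -97) + Z) - 1*(-21413) = ((-55/4 + (⅛)*(-97)) - 24960219408/3611189135) - 1*(-21413) = ((-55/4 - 97/8) - 24960219408/3611189135) + 21413 = (-207/8 - 24960219408/3611189135) + 21413 = -947197906209/28889513080 + 21413 = 617663945675831/28889513080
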